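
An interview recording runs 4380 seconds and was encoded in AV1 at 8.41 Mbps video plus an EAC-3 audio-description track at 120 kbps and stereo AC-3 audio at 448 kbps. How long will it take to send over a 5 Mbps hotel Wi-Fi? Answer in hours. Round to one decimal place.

Audio total: 120 + 448 = 568 kbps = 0.568 Mbps.
Total bitrate: 8.978 Mbps.
File: 8.978 Mbps × 4380 s = 39323.6 Mb.
At 5 Mbps: 39323.6 / 5 = 7864.7 s ≈ 2.18 hours.

2.2 hours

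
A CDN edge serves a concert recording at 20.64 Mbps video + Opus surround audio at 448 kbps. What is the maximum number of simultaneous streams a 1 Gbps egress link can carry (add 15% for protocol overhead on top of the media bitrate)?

41

Audio: 448 kbps = 0.448 Mbps.
Per-viewer media rate: 21.088 Mbps.
On the wire with 15% overhead: 24.251 Mbps.
1 Gbps = 1,000 Mbps; 1,000 / 24.251 = 41.24 → 41 viewers.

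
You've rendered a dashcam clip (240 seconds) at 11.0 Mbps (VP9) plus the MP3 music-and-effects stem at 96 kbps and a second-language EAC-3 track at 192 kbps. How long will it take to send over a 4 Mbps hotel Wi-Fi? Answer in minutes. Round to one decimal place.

Audio total: 96 + 192 = 288 kbps = 0.288 Mbps.
Total bitrate: 11.288 Mbps.
File: 11.288 Mbps × 240 s = 2709.1 Mb.
At 4 Mbps: 2709.1 / 4 = 677.3 s ≈ 11.3 minutes.

11.3 minutes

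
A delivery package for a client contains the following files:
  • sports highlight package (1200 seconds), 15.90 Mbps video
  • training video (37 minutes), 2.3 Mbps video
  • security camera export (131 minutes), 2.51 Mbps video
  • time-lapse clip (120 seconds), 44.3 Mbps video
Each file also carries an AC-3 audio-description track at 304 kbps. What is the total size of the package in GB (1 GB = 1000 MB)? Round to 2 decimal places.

Audio: 304 kbps = 0.304 Mbps.
sports highlight package: 16.204 Mbps × 1200 s = 19444.8 Mb
training video: 2.604 Mbps × 2220 s = 5780.9 Mb
security camera export: 2.814 Mbps × 7860 s = 22118.0 Mb
time-lapse clip: 44.604 Mbps × 120 s = 5352.5 Mb
Total: 52696.2 Mb = 6587.0 MB.
= 6.587 GB.

6.59 GB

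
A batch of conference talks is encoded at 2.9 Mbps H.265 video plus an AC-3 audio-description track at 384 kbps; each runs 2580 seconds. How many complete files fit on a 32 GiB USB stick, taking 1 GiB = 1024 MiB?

Audio: 384 kbps = 0.384 Mbps.
Total bitrate: 3.284 Mbps.
Per item: 3.284 Mbps × 2580 s = 8,473 Mb = 1,059 MB.
Capacity: 32 GiB = 274,878 Mb; 32.44 items → 32 complete.

32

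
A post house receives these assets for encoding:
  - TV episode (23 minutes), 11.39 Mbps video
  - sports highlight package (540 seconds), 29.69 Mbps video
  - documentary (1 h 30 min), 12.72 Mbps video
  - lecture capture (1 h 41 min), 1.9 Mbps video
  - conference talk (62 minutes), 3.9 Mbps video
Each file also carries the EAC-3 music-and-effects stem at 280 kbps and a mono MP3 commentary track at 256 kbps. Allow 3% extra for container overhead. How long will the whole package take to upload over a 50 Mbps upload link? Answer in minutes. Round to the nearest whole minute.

47 minutes

Audio total: 280 + 256 = 536 kbps = 0.536 Mbps.
TV episode: 11.926 Mbps × 1380 s × 1.03 = 16951.6 Mb
sports highlight package: 30.226 Mbps × 540 s × 1.03 = 16811.7 Mb
documentary: 13.256 Mbps × 5400 s × 1.03 = 73729.9 Mb
lecture capture: 2.436 Mbps × 6060 s × 1.03 = 15205.0 Mb
conference talk: 4.436 Mbps × 3720 s × 1.03 = 16997.0 Mb
Total: 139695.2 Mb = 17461.9 MB.
At 50 Mbps: 139695.2 / 50 = 2794 s ≈ 46.6 minutes.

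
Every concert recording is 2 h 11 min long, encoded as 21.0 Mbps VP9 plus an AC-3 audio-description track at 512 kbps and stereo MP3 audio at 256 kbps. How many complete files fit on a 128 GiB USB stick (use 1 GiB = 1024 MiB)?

2 h 11 min = 131 min = 7860 s
Audio total: 512 + 256 = 768 kbps = 0.768 Mbps.
Total bitrate: 21.768 Mbps.
Per item: 21.768 Mbps × 7860 s = 171,096 Mb = 21,387 MB.
Capacity: 128 GiB = 1,099,512 Mb; 6.43 items → 6 complete.

6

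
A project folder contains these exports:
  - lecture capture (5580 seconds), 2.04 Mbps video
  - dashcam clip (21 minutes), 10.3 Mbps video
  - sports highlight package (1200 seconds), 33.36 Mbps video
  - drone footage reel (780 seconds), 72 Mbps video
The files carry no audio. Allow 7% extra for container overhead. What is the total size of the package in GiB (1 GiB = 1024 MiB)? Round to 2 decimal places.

lecture capture: 2.040 Mbps × 5580 s × 1.07 = 12180.0 Mb
dashcam clip: 10.300 Mbps × 1260 s × 1.07 = 13886.5 Mb
sports highlight package: 33.360 Mbps × 1200 s × 1.07 = 42834.2 Mb
drone footage reel: 72.000 Mbps × 780 s × 1.07 = 60091.2 Mb
Total: 128991.9 Mb = 16124.0 MB.
= 15.02 GiB.

15.02 GiB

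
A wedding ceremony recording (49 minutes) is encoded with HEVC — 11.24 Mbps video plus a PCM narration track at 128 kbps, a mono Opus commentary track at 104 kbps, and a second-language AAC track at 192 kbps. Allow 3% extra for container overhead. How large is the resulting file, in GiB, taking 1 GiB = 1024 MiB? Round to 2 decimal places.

4.11 GiB

49 min = 2940 s
Audio total: 128 + 104 + 192 = 424 kbps = 0.424 Mbps.
Total bitrate: 11.24 + 0.424 = 11.664 Mbps.
Stream data: 11.664 Mbps × 2940 s = 34292.2 Mb.
With 3% container overhead: ×1.03.
35,321 Mb = 4,415,115,600 bytes ÷ 1,073,741,824 = 4.112 GiB.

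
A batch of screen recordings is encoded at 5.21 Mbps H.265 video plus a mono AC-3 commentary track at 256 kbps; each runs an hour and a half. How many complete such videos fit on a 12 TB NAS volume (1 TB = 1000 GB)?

1.5 h = 5400 s
Audio: 256 kbps = 0.256 Mbps.
Total bitrate: 5.466 Mbps.
Per item: 5.466 Mbps × 5400 s = 29,516 Mb = 3,690 MB.
Capacity: 12 TB = 96,000,000 Mb; 3252.43 items → 3252 complete.

3252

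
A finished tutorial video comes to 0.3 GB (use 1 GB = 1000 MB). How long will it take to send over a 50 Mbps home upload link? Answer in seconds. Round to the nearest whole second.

48 seconds

File: 0.3 GB = 2400.0 Mb.
At 50 Mbps: 2400.0 / 50 = 48.0 s ≈ 48 seconds.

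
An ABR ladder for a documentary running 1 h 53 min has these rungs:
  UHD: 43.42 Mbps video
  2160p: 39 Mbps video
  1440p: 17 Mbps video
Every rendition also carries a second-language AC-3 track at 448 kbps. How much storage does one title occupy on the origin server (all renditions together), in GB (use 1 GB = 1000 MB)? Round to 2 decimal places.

1 h 53 min = 113 min = 6780 s
Audio: 448 kbps = 0.448 Mbps.
Sum of rendition bitrates: (43.42+0.448) + (39+0.448) + (17+0.448) = 100.764 Mbps.
× 6780 s = 683,180 Mb = 85,397 MB = 85.40 GB.

85.40 GB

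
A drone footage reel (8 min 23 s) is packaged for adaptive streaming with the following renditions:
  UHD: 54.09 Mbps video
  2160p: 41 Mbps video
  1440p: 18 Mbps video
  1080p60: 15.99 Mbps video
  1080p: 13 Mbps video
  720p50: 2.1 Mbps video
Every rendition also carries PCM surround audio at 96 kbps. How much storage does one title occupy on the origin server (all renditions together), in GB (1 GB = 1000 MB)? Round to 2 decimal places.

9.10 GB

8 min 23 s = 503 s
Audio: 96 kbps = 0.096 Mbps.
Sum of rendition bitrates: (54.09+0.096) + (41+0.096) + (18+0.096) + (15.99+0.096) + (13+0.096) + (2.1+0.096) = 144.756 Mbps.
× 503 s = 72,812 Mb = 9,102 MB = 9.102 GB.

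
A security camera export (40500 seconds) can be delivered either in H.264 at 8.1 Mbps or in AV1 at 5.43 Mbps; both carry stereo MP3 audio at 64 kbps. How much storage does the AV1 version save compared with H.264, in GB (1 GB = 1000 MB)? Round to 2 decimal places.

13.52 GB

Audio: 64 kbps = 0.064 Mbps.
H.264: 8.164 Mbps × 40500 s = 330642.0 Mb = 41.330 GB.
AV1: 5.494 Mbps × 40500 s = 222507.0 Mb = 27.813 GB.
Saving: 41.330 − 27.813 = 13.517 GB.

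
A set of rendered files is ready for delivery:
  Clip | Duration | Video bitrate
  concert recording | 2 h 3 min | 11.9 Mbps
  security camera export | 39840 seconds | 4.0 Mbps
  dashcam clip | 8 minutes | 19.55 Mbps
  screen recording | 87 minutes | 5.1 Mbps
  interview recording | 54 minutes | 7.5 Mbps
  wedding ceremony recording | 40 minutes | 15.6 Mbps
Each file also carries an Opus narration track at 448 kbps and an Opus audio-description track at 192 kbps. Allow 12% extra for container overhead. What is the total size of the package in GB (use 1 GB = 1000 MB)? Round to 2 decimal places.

Audio total: 448 + 192 = 640 kbps = 0.640 Mbps.
concert recording: 12.540 Mbps × 7380 s × 1.12 = 103650.6 Mb
security camera export: 4.640 Mbps × 39840 s × 1.12 = 207040.5 Mb
dashcam clip: 20.190 Mbps × 480 s × 1.12 = 10854.1 Mb
screen recording: 5.740 Mbps × 5220 s × 1.12 = 33558.3 Mb
interview recording: 8.140 Mbps × 3240 s × 1.12 = 29538.4 Mb
wedding ceremony recording: 16.240 Mbps × 2400 s × 1.12 = 43653.1 Mb
Total: 428295.2 Mb = 53536.9 MB.
= 53.54 GB.

53.54 GB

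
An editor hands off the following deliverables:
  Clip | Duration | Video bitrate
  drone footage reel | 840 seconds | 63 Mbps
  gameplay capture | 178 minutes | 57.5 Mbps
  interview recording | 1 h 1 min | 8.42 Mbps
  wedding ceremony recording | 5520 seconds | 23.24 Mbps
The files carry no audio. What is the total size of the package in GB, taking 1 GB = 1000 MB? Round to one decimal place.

103.3 GB

drone footage reel: 63.000 Mbps × 840 s = 52920.0 Mb
gameplay capture: 57.500 Mbps × 10680 s = 614100.0 Mb
interview recording: 8.420 Mbps × 3660 s = 30817.2 Mb
wedding ceremony recording: 23.240 Mbps × 5520 s = 128284.8 Mb
Total: 826122.0 Mb = 103265.2 MB.
= 103.3 GB.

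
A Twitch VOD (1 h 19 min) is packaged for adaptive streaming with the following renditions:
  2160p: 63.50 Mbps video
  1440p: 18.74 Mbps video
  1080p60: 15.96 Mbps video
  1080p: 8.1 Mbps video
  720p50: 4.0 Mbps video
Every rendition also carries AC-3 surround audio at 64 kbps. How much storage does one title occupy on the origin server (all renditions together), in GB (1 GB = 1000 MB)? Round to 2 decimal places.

1 h 19 min = 79 min = 4740 s
Audio: 64 kbps = 0.064 Mbps.
Sum of rendition bitrates: (63.50+0.064) + (18.74+0.064) + (15.96+0.064) + (8.1+0.064) + (4.0+0.064) = 110.620 Mbps.
× 4740 s = 524,339 Mb = 65,542 MB = 65.54 GB.

65.54 GB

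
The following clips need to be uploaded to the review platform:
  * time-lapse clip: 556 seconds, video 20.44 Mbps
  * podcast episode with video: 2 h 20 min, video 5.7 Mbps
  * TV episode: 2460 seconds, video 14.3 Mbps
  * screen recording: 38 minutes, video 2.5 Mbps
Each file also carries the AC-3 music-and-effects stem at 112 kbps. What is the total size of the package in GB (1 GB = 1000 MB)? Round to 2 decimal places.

12.71 GB

Audio: 112 kbps = 0.112 Mbps.
time-lapse clip: 20.552 Mbps × 556 s = 11426.9 Mb
podcast episode with video: 5.812 Mbps × 8400 s = 48820.8 Mb
TV episode: 14.412 Mbps × 2460 s = 35453.5 Mb
screen recording: 2.612 Mbps × 2280 s = 5955.4 Mb
Total: 101656.6 Mb = 12707.1 MB.
= 12.71 GB.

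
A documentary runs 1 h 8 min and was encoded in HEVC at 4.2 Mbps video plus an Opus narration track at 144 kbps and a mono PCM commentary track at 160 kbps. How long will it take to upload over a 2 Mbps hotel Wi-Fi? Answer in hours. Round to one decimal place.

1 h 8 min = 68 min = 4080 s
Audio total: 144 + 160 = 304 kbps = 0.304 Mbps.
Total bitrate: 4.504 Mbps.
File: 4.504 Mbps × 4080 s = 18376.3 Mb.
At 2 Mbps: 18376.3 / 2 = 9188.2 s ≈ 2.55 hours.

2.6 hours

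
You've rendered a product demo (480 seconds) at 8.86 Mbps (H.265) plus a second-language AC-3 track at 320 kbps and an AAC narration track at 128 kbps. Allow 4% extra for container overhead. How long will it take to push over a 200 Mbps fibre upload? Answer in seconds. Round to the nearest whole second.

23 seconds

Audio total: 320 + 128 = 448 kbps = 0.448 Mbps.
Total bitrate: 9.308 Mbps.
File: 9.308 Mbps × 480 s = 4467.8 Mb.
With 4% container overhead: ×1.04. → 4646.6 Mb.
At 200 Mbps: 4646.6 / 200 = 23.2 s ≈ 23.2 seconds.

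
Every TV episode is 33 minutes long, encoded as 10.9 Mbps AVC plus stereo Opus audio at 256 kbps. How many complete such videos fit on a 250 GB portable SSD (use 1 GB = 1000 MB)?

90

33 min = 1980 s
Audio: 256 kbps = 0.256 Mbps.
Total bitrate: 11.156 Mbps.
Per item: 11.156 Mbps × 1980 s = 22,089 Mb = 2,761 MB.
Capacity: 250 GB = 2,000,000 Mb; 90.54 items → 90 complete.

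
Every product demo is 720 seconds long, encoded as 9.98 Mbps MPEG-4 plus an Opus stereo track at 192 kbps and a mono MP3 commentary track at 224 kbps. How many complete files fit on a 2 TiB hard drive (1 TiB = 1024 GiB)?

2350

Audio total: 192 + 224 = 416 kbps = 0.416 Mbps.
Total bitrate: 10.396 Mbps.
Per item: 10.396 Mbps × 720 s = 7,485 Mb = 935.6 MB.
Capacity: 2 TiB = 17,592,186 Mb; 2350.29 items → 2350 complete.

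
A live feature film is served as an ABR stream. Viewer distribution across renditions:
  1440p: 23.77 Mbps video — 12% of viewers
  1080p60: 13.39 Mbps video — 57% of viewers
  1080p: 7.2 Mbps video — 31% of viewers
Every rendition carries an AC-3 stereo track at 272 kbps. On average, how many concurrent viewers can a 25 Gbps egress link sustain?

1924

Audio: 272 kbps = 0.272 Mbps.
Average per-viewer bitrate: 0.12×24.042 + 0.57×13.662 + 0.31×7.472 = 12.989 Mbps.
25 Gbps = 25,000 Mbps; 25,000 / 12.989 = 1924.75 → 1924.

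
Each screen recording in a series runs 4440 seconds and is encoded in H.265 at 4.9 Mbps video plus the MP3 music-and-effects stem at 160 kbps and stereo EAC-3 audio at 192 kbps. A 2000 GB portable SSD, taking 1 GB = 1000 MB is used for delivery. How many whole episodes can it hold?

Audio total: 160 + 192 = 352 kbps = 0.352 Mbps.
Total bitrate: 5.252 Mbps.
Per item: 5.252 Mbps × 4440 s = 23,319 Mb = 2,915 MB.
Capacity: 2000 GB = 16,000,000 Mb; 686.14 items → 686 complete.

686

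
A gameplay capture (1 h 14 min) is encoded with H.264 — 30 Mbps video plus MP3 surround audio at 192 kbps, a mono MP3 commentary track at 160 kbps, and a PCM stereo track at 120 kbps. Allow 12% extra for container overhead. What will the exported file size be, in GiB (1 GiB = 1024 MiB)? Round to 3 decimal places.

17.641 GiB

1 h 14 min = 74 min = 4440 s
Audio total: 192 + 160 + 120 = 472 kbps = 0.472 Mbps.
Total bitrate: 30 + 0.472 = 30.472 Mbps.
Stream data: 30.472 Mbps × 4440 s = 135295.7 Mb.
With 12% container overhead: ×1.12.
151,531 Mb = 18,941,395,200 bytes ÷ 1,073,741,824 = 17.64 GiB.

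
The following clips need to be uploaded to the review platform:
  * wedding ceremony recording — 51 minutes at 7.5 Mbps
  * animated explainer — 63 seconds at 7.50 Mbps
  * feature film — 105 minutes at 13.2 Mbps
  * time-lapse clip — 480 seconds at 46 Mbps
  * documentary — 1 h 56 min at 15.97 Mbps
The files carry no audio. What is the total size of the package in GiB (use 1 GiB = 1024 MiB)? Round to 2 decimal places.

wedding ceremony recording: 7.500 Mbps × 3060 s = 22950.0 Mb
animated explainer: 7.500 Mbps × 63 s = 472.5 Mb
feature film: 13.200 Mbps × 6300 s = 83160.0 Mb
time-lapse clip: 46.000 Mbps × 480 s = 22080.0 Mb
documentary: 15.970 Mbps × 6960 s = 111151.2 Mb
Total: 239813.7 Mb = 29976.7 MB.
= 27.92 GiB.

27.92 GiB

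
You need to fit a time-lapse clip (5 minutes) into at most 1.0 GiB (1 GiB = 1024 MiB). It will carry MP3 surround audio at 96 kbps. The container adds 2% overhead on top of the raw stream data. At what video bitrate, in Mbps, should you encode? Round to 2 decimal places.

27.98 Mbps

Budget: 1.0 GiB = 8589.9 Mb.
Stream payload after overhead: 8589.9 / 1.02 = 8421.5 Mb.
5 min = 300 s
Total bitrate budget: 8421.5 Mb / 300 s = 28.072 Mbps.
Audio: 96 kbps = 0.096 Mbps.
Video: 28.072 − 0.096 = 27.976 Mbps.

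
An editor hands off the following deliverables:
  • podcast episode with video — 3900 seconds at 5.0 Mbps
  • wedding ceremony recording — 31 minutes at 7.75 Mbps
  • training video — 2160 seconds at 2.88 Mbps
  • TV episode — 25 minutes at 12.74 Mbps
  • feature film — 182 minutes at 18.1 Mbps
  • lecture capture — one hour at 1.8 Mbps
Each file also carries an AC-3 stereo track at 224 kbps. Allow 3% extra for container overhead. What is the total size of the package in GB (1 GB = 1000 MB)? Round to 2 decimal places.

34.60 GB

Audio: 224 kbps = 0.224 Mbps.
podcast episode with video: 5.224 Mbps × 3900 s × 1.03 = 20984.8 Mb
wedding ceremony recording: 7.974 Mbps × 1860 s × 1.03 = 15276.6 Mb
training video: 3.104 Mbps × 2160 s × 1.03 = 6905.8 Mb
TV episode: 12.964 Mbps × 1500 s × 1.03 = 20029.4 Mb
feature film: 18.324 Mbps × 10920 s × 1.03 = 206101.0 Mb
lecture capture: 2.024 Mbps × 3600 s × 1.03 = 7505.0 Mb
Total: 276802.6 Mb = 34600.3 MB.
= 34.60 GB.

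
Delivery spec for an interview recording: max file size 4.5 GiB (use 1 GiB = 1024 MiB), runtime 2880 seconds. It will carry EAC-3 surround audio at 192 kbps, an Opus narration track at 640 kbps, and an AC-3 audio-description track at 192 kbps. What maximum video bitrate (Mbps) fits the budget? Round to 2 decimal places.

Budget: 4.5 GiB = 38654.7 Mb.
Total bitrate budget: 38654.7 Mb / 2880 s = 13.422 Mbps.
Audio total: 192 + 640 + 192 = 1024 kbps = 1.024 Mbps.
Video: 13.422 − 1.024 = 12.398 Mbps.

12.40 Mbps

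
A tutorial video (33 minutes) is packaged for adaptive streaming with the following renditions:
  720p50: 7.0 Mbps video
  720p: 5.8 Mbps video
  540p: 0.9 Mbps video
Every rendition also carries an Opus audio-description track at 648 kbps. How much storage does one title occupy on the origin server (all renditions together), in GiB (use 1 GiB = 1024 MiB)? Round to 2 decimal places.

3.61 GiB

33 min = 1980 s
Audio: 648 kbps = 0.648 Mbps.
Sum of rendition bitrates: (7.0+0.648) + (5.8+0.648) + (0.9+0.648) = 15.644 Mbps.
× 1980 s = 30,975 Mb = 3,872 MB = 3.606 GiB.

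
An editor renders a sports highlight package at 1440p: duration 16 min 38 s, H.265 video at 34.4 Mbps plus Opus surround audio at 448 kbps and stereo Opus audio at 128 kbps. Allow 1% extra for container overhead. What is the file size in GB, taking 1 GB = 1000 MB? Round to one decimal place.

16 min 38 s = 998 s
Audio total: 448 + 128 = 576 kbps = 0.576 Mbps.
Total bitrate: 34.4 + 0.576 = 34.976 Mbps.
Stream data: 34.976 Mbps × 998 s = 34906.0 Mb.
With 1% container overhead: ×1.01.
35,255 Mb ÷ 8 = 4,407 MB → 4.407 GB.

4.4 GB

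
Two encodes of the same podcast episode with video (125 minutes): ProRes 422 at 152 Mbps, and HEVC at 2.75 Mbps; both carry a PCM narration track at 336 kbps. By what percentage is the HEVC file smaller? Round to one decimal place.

125 min = 7500 s
Audio: 336 kbps = 0.336 Mbps.
ProRes 422: 152.336 Mbps × 7500 s = 1142520.0 Mb = 133.007 GiB.
HEVC: 3.086 Mbps × 7500 s = 23145.0 Mb = 2.694 GiB.
Reduction: (1 − 2.694/133.007) × 100 = 97.97%.

98.0%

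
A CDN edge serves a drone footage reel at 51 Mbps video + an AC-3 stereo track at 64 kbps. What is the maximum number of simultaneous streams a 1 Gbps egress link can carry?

19

Audio: 64 kbps = 0.064 Mbps.
Per-viewer media rate: 51.064 Mbps.
1 Gbps = 1,000 Mbps; 1,000 / 51.064 = 19.58 → 19 viewers.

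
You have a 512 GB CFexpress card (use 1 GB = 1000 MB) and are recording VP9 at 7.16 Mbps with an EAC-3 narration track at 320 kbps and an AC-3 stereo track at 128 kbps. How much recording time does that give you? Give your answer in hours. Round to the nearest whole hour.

150 hours

Audio total: 320 + 128 = 448 kbps = 0.448 Mbps.
Total bitrate: 7.16 + 0.448 = 7.608 Mbps.
Capacity: 512 GB = 4,096,000 Mb.
Recording time: 4,096,000 / 7.608 = 538,381 s ≈ 150 hours.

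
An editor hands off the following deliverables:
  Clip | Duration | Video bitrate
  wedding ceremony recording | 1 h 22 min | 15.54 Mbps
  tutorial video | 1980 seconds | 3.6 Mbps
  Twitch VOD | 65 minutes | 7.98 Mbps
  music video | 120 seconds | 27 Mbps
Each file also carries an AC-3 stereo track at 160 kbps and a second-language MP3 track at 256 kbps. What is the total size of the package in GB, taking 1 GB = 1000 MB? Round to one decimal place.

Audio total: 160 + 256 = 416 kbps = 0.416 Mbps.
wedding ceremony recording: 15.956 Mbps × 4920 s = 78503.5 Mb
tutorial video: 4.016 Mbps × 1980 s = 7951.7 Mb
Twitch VOD: 8.396 Mbps × 3900 s = 32744.4 Mb
music video: 27.416 Mbps × 120 s = 3289.9 Mb
Total: 122489.5 Mb = 15311.2 MB.
= 15.31 GB.

15.3 GB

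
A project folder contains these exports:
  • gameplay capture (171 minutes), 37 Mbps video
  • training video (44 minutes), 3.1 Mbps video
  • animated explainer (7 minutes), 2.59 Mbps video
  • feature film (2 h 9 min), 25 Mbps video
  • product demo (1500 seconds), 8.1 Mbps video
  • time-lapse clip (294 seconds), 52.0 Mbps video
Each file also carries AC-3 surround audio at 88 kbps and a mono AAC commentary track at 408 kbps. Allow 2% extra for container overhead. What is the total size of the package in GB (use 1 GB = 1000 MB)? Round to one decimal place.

79.2 GB

Audio total: 88 + 408 = 496 kbps = 0.496 Mbps.
gameplay capture: 37.496 Mbps × 10260 s × 1.02 = 392403.1 Mb
training video: 3.596 Mbps × 2640 s × 1.02 = 9683.3 Mb
animated explainer: 3.086 Mbps × 420 s × 1.02 = 1322.0 Mb
feature film: 25.496 Mbps × 7740 s × 1.02 = 201285.8 Mb
product demo: 8.596 Mbps × 1500 s × 1.02 = 13151.9 Mb
time-lapse clip: 52.496 Mbps × 294 s × 1.02 = 15742.5 Mb
Total: 633588.7 Mb = 79198.6 MB.
= 79.20 GB.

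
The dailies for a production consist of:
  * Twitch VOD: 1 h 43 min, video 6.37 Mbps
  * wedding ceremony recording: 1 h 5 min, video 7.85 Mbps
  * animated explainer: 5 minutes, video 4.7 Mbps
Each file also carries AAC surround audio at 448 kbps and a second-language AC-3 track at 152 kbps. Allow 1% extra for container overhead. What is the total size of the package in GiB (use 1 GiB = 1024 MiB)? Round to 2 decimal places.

Audio total: 448 + 152 = 600 kbps = 0.600 Mbps.
Twitch VOD: 6.970 Mbps × 6180 s × 1.01 = 43505.3 Mb
wedding ceremony recording: 8.450 Mbps × 3900 s × 1.01 = 33284.6 Mb
animated explainer: 5.300 Mbps × 300 s × 1.01 = 1605.9 Mb
Total: 78395.8 Mb = 9799.5 MB.
= 9.126 GiB.

9.13 GiB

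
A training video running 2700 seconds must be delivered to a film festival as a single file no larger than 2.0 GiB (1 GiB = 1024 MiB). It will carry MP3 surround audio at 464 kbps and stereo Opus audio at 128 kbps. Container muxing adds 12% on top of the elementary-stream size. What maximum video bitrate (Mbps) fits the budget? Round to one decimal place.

Budget: 2.0 GiB = 17179.9 Mb.
Stream payload after overhead: 17179.9 / 1.12 = 15339.2 Mb.
Total bitrate budget: 15339.2 Mb / 2700 s = 5.681 Mbps.
Audio total: 464 + 128 = 592 kbps = 0.592 Mbps.
Video: 5.681 − 0.592 = 5.089 Mbps.

5.1 Mbps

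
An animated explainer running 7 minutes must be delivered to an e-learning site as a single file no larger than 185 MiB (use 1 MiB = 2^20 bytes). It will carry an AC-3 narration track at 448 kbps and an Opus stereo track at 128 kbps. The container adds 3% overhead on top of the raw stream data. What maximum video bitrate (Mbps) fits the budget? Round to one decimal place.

Budget: 185 MiB = 1551.9 Mb.
Stream payload after overhead: 1551.9 / 1.03 = 1506.7 Mb.
7 min = 420 s
Total bitrate budget: 1506.7 Mb / 420 s = 3.587 Mbps.
Audio total: 448 + 128 = 576 kbps = 0.576 Mbps.
Video: 3.587 − 0.576 = 3.011 Mbps.

3.0 Mbps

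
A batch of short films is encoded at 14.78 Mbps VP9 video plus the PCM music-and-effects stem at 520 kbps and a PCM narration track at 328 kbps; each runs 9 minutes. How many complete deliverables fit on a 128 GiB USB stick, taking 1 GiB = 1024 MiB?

130

9 min = 540 s
Audio total: 520 + 328 = 848 kbps = 0.848 Mbps.
Total bitrate: 15.628 Mbps.
Per item: 15.628 Mbps × 540 s = 8,439 Mb = 1,055 MB.
Capacity: 128 GiB = 1,099,512 Mb; 130.29 items → 130 complete.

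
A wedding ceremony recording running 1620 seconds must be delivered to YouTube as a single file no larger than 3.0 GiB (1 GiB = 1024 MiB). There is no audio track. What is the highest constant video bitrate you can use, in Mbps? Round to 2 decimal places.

Budget: 3.0 GiB = 25769.8 Mb.
Total bitrate budget: 25769.8 Mb / 1620 s = 15.907 Mbps.

15.91 Mbps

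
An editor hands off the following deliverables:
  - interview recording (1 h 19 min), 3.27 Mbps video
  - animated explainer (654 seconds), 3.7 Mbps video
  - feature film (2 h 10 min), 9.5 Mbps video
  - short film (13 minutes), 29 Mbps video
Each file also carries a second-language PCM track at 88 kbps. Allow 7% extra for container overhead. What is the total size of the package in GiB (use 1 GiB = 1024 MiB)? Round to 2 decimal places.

Audio: 88 kbps = 0.088 Mbps.
interview recording: 3.358 Mbps × 4740 s × 1.07 = 17031.1 Mb
animated explainer: 3.788 Mbps × 654 s × 1.07 = 2650.8 Mb
feature film: 9.588 Mbps × 7800 s × 1.07 = 80021.4 Mb
short film: 29.088 Mbps × 780 s × 1.07 = 24276.8 Mb
Total: 123980.2 Mb = 15497.5 MB.
= 14.43 GiB.

14.43 GiB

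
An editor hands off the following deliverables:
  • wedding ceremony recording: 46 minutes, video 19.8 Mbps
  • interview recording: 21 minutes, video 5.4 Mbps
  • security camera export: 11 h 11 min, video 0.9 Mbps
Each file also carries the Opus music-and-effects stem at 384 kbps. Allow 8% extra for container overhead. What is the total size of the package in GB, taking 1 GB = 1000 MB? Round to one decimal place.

15.5 GB

Audio: 384 kbps = 0.384 Mbps.
wedding ceremony recording: 20.184 Mbps × 2760 s × 1.08 = 60164.5 Mb
interview recording: 5.784 Mbps × 1260 s × 1.08 = 7870.9 Mb
security camera export: 1.284 Mbps × 40260 s × 1.08 = 55829.3 Mb
Total: 123864.7 Mb = 15483.1 MB.
= 15.48 GB.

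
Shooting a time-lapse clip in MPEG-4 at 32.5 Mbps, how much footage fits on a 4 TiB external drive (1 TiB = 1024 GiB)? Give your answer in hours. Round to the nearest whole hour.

301 hours

Capacity: 4 TiB = 35,184,372 Mb.
Recording time: 35,184,372 / 32.500 = 1,082,596 s ≈ 301 hours.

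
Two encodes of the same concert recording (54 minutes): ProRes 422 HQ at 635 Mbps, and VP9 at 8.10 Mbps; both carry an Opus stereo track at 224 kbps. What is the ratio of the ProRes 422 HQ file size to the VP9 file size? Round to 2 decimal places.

54 min = 3240 s
Audio: 224 kbps = 0.224 Mbps.
ProRes 422 HQ: 635.224 Mbps × 3240 s = 2058125.8 Mb = 239.597 GiB.
VP9: 8.324 Mbps × 3240 s = 26969.8 Mb = 3.140 GiB.
Ratio: 239.597 / 3.140 = 76.312.

76.31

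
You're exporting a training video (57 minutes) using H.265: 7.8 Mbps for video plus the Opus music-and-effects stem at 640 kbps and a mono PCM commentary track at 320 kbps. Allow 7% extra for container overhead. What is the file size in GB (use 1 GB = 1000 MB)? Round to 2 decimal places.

57 min = 3420 s
Audio total: 640 + 320 = 960 kbps = 0.960 Mbps.
Total bitrate: 7.8 + 0.960 = 8.760 Mbps.
Stream data: 8.760 Mbps × 3420 s = 29959.2 Mb.
With 7% container overhead: ×1.07.
32,056 Mb ÷ 8 = 4,007 MB → 4.007 GB.

4.01 GB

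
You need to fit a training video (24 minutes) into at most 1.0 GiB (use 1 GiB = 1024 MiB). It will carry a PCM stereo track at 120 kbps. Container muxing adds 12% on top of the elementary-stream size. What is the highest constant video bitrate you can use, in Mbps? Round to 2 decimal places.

Budget: 1.0 GiB = 8589.9 Mb.
Stream payload after overhead: 8589.9 / 1.12 = 7669.6 Mb.
24 min = 1440 s
Total bitrate budget: 7669.6 Mb / 1440 s = 5.326 Mbps.
Audio: 120 kbps = 0.120 Mbps.
Video: 5.326 − 0.120 = 5.206 Mbps.

5.21 Mbps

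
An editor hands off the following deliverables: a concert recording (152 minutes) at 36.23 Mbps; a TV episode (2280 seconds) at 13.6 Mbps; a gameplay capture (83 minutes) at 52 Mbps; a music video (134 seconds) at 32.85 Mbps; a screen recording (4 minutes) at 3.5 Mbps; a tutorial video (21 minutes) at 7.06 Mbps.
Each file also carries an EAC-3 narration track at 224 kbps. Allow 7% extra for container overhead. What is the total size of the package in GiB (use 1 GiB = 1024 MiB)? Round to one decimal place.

79.5 GiB

Audio: 224 kbps = 0.224 Mbps.
concert recording: 36.454 Mbps × 9120 s × 1.07 = 355732.7 Mb
TV episode: 13.824 Mbps × 2280 s × 1.07 = 33725.0 Mb
gameplay capture: 52.224 Mbps × 4980 s × 1.07 = 278280.8 Mb
music video: 33.074 Mbps × 134 s × 1.07 = 4742.2 Mb
screen recording: 3.724 Mbps × 240 s × 1.07 = 956.3 Mb
tutorial video: 7.284 Mbps × 1260 s × 1.07 = 9820.3 Mb
Total: 683257.3 Mb = 85407.2 MB.
= 79.54 GiB.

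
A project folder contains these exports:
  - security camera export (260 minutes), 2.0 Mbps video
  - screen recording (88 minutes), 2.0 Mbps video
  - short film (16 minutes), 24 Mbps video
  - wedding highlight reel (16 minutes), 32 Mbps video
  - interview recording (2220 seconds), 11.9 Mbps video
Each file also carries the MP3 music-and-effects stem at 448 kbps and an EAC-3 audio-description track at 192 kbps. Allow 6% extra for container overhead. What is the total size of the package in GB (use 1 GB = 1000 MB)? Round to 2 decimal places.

Audio total: 448 + 192 = 640 kbps = 0.640 Mbps.
security camera export: 2.640 Mbps × 15600 s × 1.06 = 43655.0 Mb
screen recording: 2.640 Mbps × 5280 s × 1.06 = 14775.6 Mb
short film: 24.640 Mbps × 960 s × 1.06 = 25073.7 Mb
wedding highlight reel: 32.640 Mbps × 960 s × 1.06 = 33214.5 Mb
interview recording: 12.540 Mbps × 2220 s × 1.06 = 29509.1 Mb
Total: 146227.8 Mb = 18278.5 MB.
= 18.28 GB.

18.28 GB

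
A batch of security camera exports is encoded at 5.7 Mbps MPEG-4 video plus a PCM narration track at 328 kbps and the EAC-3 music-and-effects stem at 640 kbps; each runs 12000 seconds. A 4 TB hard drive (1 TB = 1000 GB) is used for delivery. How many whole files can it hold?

399

Audio total: 328 + 640 = 968 kbps = 0.968 Mbps.
Total bitrate: 6.668 Mbps.
Per item: 6.668 Mbps × 12000 s = 80,016 Mb = 10,002 MB.
Capacity: 4 TB = 32,000,000 Mb; 399.92 items → 399 complete.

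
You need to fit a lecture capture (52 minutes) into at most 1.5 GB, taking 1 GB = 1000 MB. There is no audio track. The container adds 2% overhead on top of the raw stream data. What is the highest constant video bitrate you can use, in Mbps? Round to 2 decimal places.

Budget: 1.5 GB = 12000.0 Mb.
Stream payload after overhead: 12000.0 / 1.02 = 11764.7 Mb.
52 min = 3120 s
Total bitrate budget: 11764.7 Mb / 3120 s = 3.771 Mbps.

3.77 Mbps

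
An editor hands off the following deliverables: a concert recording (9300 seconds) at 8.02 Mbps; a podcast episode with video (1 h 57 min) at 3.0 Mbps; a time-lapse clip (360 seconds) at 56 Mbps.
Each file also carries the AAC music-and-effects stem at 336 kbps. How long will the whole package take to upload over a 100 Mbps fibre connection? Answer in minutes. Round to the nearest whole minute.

Audio: 336 kbps = 0.336 Mbps.
concert recording: 8.356 Mbps × 9300 s = 77710.8 Mb
podcast episode with video: 3.336 Mbps × 7020 s = 23418.7 Mb
time-lapse clip: 56.336 Mbps × 360 s = 20281.0 Mb
Total: 121410.5 Mb = 15176.3 MB.
At 100 Mbps: 121410.5 / 100 = 1214 s ≈ 20.2 minutes.

20 minutes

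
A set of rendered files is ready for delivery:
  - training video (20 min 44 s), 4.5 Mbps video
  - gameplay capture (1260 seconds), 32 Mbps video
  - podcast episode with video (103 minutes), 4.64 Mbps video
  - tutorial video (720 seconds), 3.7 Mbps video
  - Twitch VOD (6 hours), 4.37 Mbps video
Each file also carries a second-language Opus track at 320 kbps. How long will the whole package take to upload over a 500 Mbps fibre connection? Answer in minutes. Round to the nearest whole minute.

Audio: 320 kbps = 0.320 Mbps.
training video: 4.820 Mbps × 1244 s = 5996.1 Mb
gameplay capture: 32.320 Mbps × 1260 s = 40723.2 Mb
podcast episode with video: 4.960 Mbps × 6180 s = 30652.8 Mb
tutorial video: 4.020 Mbps × 720 s = 2894.4 Mb
Twitch VOD: 4.690 Mbps × 21600 s = 101304.0 Mb
Total: 181570.5 Mb = 22696.3 MB.
At 500 Mbps: 181570.5 / 500 = 363 s ≈ 6.05 minutes.

6 minutes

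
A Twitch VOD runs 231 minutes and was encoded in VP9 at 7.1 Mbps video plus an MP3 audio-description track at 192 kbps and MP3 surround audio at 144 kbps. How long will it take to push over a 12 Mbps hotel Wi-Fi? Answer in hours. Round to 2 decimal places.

231 min = 13860 s
Audio total: 192 + 144 = 336 kbps = 0.336 Mbps.
Total bitrate: 7.436 Mbps.
File: 7.436 Mbps × 13860 s = 103063.0 Mb.
At 12 Mbps: 103063.0 / 12 = 8588.6 s ≈ 2.39 hours.

2.39 hours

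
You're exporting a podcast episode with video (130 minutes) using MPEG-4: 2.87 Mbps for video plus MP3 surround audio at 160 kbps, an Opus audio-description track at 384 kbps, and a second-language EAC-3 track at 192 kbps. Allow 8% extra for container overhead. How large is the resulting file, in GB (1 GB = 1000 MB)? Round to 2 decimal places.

3.80 GB

130 min = 7800 s
Audio total: 160 + 384 + 192 = 736 kbps = 0.736 Mbps.
Total bitrate: 2.87 + 0.736 = 3.606 Mbps.
Stream data: 3.606 Mbps × 7800 s = 28126.8 Mb.
With 8% container overhead: ×1.08.
30,377 Mb ÷ 8 = 3,797 MB → 3.797 GB.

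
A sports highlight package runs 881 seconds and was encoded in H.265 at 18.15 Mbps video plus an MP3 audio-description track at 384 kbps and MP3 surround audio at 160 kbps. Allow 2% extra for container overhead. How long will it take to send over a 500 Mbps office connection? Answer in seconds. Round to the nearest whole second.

Audio total: 384 + 160 = 544 kbps = 0.544 Mbps.
Total bitrate: 18.694 Mbps.
File: 18.694 Mbps × 881 s = 16469.4 Mb.
With 2% container overhead: ×1.02. → 16798.8 Mb.
At 500 Mbps: 16798.8 / 500 = 33.6 s ≈ 33.6 seconds.

34 seconds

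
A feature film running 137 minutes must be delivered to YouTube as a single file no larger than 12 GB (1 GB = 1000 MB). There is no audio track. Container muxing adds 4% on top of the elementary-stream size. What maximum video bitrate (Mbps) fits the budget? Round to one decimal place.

11.2 Mbps

Budget: 12 GB = 96000.0 Mb.
Stream payload after overhead: 96000.0 / 1.04 = 92307.7 Mb.
137 min = 8220 s
Total bitrate budget: 92307.7 Mb / 8220 s = 11.230 Mbps.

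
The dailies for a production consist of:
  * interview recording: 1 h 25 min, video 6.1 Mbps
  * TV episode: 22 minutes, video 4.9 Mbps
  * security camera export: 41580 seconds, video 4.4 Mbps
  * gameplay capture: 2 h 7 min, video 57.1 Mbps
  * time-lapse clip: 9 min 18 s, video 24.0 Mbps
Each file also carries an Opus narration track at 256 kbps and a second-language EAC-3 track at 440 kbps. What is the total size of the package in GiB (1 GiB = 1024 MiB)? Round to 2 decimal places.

82.44 GiB

Audio total: 256 + 440 = 696 kbps = 0.696 Mbps.
interview recording: 6.796 Mbps × 5100 s = 34659.6 Mb
TV episode: 5.596 Mbps × 1320 s = 7386.7 Mb
security camera export: 5.096 Mbps × 41580 s = 211891.7 Mb
gameplay capture: 57.796 Mbps × 7620 s = 440405.5 Mb
time-lapse clip: 24.696 Mbps × 558 s = 13780.4 Mb
Total: 708123.9 Mb = 88515.5 MB.
= 82.44 GiB.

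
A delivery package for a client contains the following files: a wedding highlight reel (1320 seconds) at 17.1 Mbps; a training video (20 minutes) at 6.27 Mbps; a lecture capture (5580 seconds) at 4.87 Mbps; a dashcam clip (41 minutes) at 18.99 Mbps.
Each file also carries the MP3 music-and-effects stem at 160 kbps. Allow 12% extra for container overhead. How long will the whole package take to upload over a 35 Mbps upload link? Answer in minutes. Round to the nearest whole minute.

56 minutes

Audio: 160 kbps = 0.160 Mbps.
wedding highlight reel: 17.260 Mbps × 1320 s × 1.12 = 25517.2 Mb
training video: 6.430 Mbps × 1200 s × 1.12 = 8641.9 Mb
lecture capture: 5.030 Mbps × 5580 s × 1.12 = 31435.5 Mb
dashcam clip: 19.150 Mbps × 2460 s × 1.12 = 52762.1 Mb
Total: 118356.7 Mb = 14794.6 MB.
At 35 Mbps: 118356.7 / 35 = 3382 s ≈ 56.4 minutes.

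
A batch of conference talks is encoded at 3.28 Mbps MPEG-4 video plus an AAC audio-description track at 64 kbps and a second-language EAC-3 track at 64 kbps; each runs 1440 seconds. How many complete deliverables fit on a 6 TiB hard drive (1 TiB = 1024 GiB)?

Audio total: 64 + 64 = 128 kbps = 0.128 Mbps.
Total bitrate: 3.408 Mbps.
Per item: 3.408 Mbps × 1440 s = 4,908 Mb = 613.4 MB.
Capacity: 6 TiB = 52,776,558 Mb; 10754.22 items → 10754 complete.

10754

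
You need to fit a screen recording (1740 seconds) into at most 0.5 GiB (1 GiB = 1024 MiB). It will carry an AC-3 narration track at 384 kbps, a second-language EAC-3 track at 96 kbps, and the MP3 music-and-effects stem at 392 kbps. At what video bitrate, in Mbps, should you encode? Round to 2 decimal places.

Budget: 0.5 GiB = 4295.0 Mb.
Total bitrate budget: 4295.0 Mb / 1740 s = 2.468 Mbps.
Audio total: 384 + 96 + 392 = 872 kbps = 0.872 Mbps.
Video: 2.468 − 0.872 = 1.596 Mbps.

1.60 Mbps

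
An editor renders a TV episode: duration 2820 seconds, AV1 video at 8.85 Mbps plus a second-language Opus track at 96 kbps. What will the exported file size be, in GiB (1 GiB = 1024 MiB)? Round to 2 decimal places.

2.94 GiB

Audio: 96 kbps = 0.096 Mbps.
Total bitrate: 8.85 + 0.096 = 8.946 Mbps.
Stream data: 8.946 Mbps × 2820 s = 25227.7 Mb.
25,228 Mb = 3,153,465,000 bytes ÷ 1,073,741,824 = 2.937 GiB.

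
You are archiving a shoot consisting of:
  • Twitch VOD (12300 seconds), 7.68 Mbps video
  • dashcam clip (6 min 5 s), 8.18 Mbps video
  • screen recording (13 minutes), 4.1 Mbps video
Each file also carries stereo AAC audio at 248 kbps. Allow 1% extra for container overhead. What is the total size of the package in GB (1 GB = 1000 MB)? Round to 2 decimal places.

13.13 GB

Audio: 248 kbps = 0.248 Mbps.
Twitch VOD: 7.928 Mbps × 12300 s × 1.01 = 98489.5 Mb
dashcam clip: 8.428 Mbps × 365 s × 1.01 = 3107.0 Mb
screen recording: 4.348 Mbps × 780 s × 1.01 = 3425.4 Mb
Total: 105021.9 Mb = 13127.7 MB.
= 13.13 GB.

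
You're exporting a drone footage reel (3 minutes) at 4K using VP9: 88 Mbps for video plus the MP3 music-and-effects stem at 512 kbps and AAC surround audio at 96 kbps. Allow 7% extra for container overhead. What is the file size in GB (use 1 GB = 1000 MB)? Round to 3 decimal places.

2.133 GB

3 min = 180 s
Audio total: 512 + 96 = 608 kbps = 0.608 Mbps.
Total bitrate: 88 + 0.608 = 88.608 Mbps.
Stream data: 88.608 Mbps × 180 s = 15949.4 Mb.
With 7% container overhead: ×1.07.
17,066 Mb ÷ 8 = 2,133 MB → 2.133 GB.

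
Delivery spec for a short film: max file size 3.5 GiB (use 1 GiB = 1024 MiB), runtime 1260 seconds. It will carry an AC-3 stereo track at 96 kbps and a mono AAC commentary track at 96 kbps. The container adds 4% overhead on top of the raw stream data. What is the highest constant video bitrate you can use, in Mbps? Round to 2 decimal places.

Budget: 3.5 GiB = 30064.8 Mb.
Stream payload after overhead: 30064.8 / 1.04 = 28908.4 Mb.
Total bitrate budget: 28908.4 Mb / 1260 s = 22.943 Mbps.
Audio total: 96 + 96 = 192 kbps = 0.192 Mbps.
Video: 22.943 − 0.192 = 22.751 Mbps.

22.75 Mbps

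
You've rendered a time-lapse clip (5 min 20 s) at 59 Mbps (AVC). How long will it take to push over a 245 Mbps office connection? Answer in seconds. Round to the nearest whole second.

77 seconds

5 min 20 s = 320 s
File: 59.000 Mbps × 320 s = 18880.0 Mb.
At 245 Mbps: 18880.0 / 245 = 77.1 s ≈ 77.1 seconds.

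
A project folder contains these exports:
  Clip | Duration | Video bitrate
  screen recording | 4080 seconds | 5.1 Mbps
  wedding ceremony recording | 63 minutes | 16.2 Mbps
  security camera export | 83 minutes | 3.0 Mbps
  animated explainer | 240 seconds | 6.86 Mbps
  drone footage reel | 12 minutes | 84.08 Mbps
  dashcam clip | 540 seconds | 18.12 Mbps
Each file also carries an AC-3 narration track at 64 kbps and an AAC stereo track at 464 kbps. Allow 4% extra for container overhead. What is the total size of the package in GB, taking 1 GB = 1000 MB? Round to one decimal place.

Audio total: 64 + 464 = 528 kbps = 0.528 Mbps.
screen recording: 5.628 Mbps × 4080 s × 1.04 = 23880.7 Mb
wedding ceremony recording: 16.728 Mbps × 3780 s × 1.04 = 65761.1 Mb
security camera export: 3.528 Mbps × 4980 s × 1.04 = 18272.2 Mb
animated explainer: 7.388 Mbps × 240 s × 1.04 = 1844.0 Mb
drone footage reel: 84.608 Mbps × 720 s × 1.04 = 63354.5 Mb
dashcam clip: 18.648 Mbps × 540 s × 1.04 = 10472.7 Mb
Total: 183585.3 Mb = 22948.2 MB.
= 22.95 GB.

22.9 GB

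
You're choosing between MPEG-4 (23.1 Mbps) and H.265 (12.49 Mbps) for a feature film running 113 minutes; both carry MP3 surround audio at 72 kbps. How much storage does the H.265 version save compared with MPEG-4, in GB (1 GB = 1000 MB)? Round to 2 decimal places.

8.99 GB

113 min = 6780 s
Audio: 72 kbps = 0.072 Mbps.
MPEG-4: 23.172 Mbps × 6780 s = 157106.2 Mb = 19.638 GB.
H.265: 12.562 Mbps × 6780 s = 85170.4 Mb = 10.646 GB.
Saving: 19.638 − 10.646 = 8.992 GB.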